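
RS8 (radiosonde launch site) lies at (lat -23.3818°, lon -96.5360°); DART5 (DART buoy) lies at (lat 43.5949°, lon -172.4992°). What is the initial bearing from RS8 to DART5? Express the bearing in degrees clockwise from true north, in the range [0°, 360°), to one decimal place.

Δλ = -75.9632°
y = sin Δλ · cos φ₂ = -0.702608
x = cos φ₁ sin φ₂ − sin φ₁ cos φ₂ cos Δλ = 0.702641
θ = atan2(y, x) = -44.9987° → 315.0013° (mod 360°)

315.0°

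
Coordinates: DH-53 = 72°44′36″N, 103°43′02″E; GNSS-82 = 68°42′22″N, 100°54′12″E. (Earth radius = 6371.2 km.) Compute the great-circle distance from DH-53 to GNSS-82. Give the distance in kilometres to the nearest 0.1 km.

460.5 km

DH-53: φ = +72.74333°, λ = +103.71722°
GNSS-82: φ = +68.70611°, λ = +100.90333°
Δφ = -4.0372°,  Δλ = -2.8139°
a = sin²(Δφ/2) + cos φ₁ cos φ₂ sin²(Δλ/2) = 0.001306
c = 2·arcsin(√a) = 0.072284 rad = 4.1416°
d = R·c = 6371.2 × 0.072284 = 460.5 km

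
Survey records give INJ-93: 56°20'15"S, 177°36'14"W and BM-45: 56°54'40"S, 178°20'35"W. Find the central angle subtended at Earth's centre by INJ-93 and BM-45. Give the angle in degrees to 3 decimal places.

INJ-93: φ = -56.33750°, λ = -177.60389°
BM-45: φ = -56.91111°, λ = -178.34306°
Δφ = -0.5736°,  Δλ = -0.7392°
a = sin²(Δφ/2) + cos φ₁ cos φ₂ sin²(Δλ/2) = 0.000038
c = 2·arcsin(√a) = 0.012272 rad = 0.7031°

0.703°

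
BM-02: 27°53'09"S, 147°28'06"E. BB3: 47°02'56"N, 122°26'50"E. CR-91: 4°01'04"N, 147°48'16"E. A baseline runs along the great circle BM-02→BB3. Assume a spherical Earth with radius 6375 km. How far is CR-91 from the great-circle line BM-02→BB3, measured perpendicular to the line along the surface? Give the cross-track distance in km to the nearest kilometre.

BM-02: φ = -27.88583°, λ = +147.46833°
BB3: φ = +47.04889°, λ = +122.44722°
CR-91: φ = +4.01778°, λ = +147.80444°
δ₁₃ = central angle BM-02→CR-91 = 0.556852 rad  (haversine)
θ₁₃ = bearing BM-02→CR-91 = 0.634°,  θ₁₂ = bearing BM-02→BB3 = 342.882°
dₓₜ = R·arcsin(sin δ₁₃ · sin(θ₁₃ − θ₁₂)) = 6375·arcsin(0.52852·sin(-342.248°)) = 1031.813 km
|dₓₜ| = 1031.813 km

1032 km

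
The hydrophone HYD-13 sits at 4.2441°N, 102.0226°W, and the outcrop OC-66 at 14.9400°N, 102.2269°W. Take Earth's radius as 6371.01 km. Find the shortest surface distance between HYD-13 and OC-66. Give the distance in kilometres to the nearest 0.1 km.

Δφ = 10.6959°,  Δλ = -0.2043°
a = sin²(Δφ/2) + cos φ₁ cos φ₂ sin²(Δλ/2) = 0.008690
c = 2·arcsin(√a) = 0.186712 rad = 10.6978°
d = R·c = 6371.01 × 0.186712 = 1189.5 km

1189.5 km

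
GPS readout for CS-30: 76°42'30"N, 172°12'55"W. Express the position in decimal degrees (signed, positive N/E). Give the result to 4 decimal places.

lat: 76.7083° N → +76.7083°
lon: 172.2153° W → -172.2153°

+76.7083°, -172.2153°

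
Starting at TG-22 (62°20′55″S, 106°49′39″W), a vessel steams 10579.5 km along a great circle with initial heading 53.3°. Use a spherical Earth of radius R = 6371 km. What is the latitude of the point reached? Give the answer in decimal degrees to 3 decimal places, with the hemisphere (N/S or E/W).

20.833°N

TG-22: φ = -62.34861°, λ = -106.82750°
δ = d/R = 10579.5/6371 = 1.660571 rad
φ₂ = arcsin(sin φ₁ cos δ + cos φ₁ sin δ cos θ)
   = arcsin(-0.88579·-0.08965 + 0.46409·0.99597·0.59763) = 20.83330°
λ₂ = λ₁ + atan2(sin θ sin δ cos φ₁, cos δ − sin φ₁ sin φ₂) = -48.13302°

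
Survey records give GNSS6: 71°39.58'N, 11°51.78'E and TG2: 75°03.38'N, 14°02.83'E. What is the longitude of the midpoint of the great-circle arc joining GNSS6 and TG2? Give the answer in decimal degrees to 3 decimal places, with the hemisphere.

GNSS6: φ = +71.65967°, λ = +11.86300°
TG2: φ = +75.05633°, λ = +14.04717°
Bx = cos φ₂ cos Δλ = 0.257682,  By = cos φ₂ sin Δλ = 0.009828
φₘ = atan2(sin φ₁ + sin φ₂, √((cos φ₁ + Bx)² + By²)) = 73.36083°
λₘ = λ₁ + atan2(By, cos φ₁ + Bx) = 12.84674°

12.847°E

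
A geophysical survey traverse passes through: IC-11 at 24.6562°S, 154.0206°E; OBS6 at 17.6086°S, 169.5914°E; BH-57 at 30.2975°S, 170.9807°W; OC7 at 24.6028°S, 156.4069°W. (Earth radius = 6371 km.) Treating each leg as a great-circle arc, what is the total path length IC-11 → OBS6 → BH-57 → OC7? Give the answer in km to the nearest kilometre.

5783 km

IC-11→OBS6: c = 0.281453 rad, d = 1793.14 km
OBS6→BH-57: c = 0.379855 rad, d = 2420.06 km
BH-57→OC7: c = 0.246363 rad, d = 1569.58 km
Total = 1793.14 + 2420.06 + 1569.58 = 5782.77 km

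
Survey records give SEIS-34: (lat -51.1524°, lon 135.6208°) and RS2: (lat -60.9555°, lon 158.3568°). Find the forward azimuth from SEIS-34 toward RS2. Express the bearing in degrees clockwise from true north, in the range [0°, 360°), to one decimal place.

136.8°

Δλ = 22.7360°
y = sin Δλ · cos φ₂ = 0.187634
x = cos φ₁ sin φ₂ − sin φ₁ cos φ₂ cos Δλ = -0.199643
θ = atan2(y, x) = 136.7761° → 136.7761° (mod 360°)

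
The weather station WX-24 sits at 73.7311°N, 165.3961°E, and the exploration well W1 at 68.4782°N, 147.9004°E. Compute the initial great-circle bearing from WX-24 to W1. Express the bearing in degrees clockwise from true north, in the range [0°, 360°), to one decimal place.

Δλ = -17.4957°
y = sin Δλ · cos φ₂ = -0.110289
x = cos φ₁ sin φ₂ − sin φ₁ cos φ₂ cos Δλ = -0.075261
θ = atan2(y, x) = -124.3094° → 235.6906° (mod 360°)

235.7°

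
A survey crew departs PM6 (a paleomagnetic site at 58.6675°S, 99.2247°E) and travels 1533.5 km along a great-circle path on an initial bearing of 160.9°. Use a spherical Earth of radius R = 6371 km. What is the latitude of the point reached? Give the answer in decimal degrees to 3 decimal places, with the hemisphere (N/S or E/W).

δ = d/R = 1533.5/6371 = 0.240700 rad
φ₂ = arcsin(sin φ₁ cos δ + cos φ₁ sin δ cos θ)
   = arcsin(-0.85416·0.97117 + 0.52000·0.23838·-0.94495) = -71.20463°
λ₂ = λ₁ + atan2(sin θ sin δ cos φ₁, cos δ − sin φ₁ sin φ₂) = 113.23540°

71.205°S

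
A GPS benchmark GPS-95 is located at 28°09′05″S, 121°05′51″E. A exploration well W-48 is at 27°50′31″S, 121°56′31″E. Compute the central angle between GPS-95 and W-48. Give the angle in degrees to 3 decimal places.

0.807°

GPS-95: φ = -28.15139°, λ = +121.09750°
W-48: φ = -27.84194°, λ = +121.94194°
Δφ = 0.3094°,  Δλ = 0.8444°
a = sin²(Δφ/2) + cos φ₁ cos φ₂ sin²(Δλ/2) = 0.000050
c = 2·arcsin(√a) = 0.014090 rad = 0.8073°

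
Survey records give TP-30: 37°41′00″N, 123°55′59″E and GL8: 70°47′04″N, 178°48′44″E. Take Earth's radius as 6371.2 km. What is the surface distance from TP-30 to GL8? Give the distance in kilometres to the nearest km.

4821 km

TP-30: φ = +37.68333°, λ = +123.93306°
GL8: φ = +70.78444°, λ = +178.81222°
Δφ = 33.1011°,  Δλ = 54.8792°
a = sin²(Δφ/2) + cos φ₁ cos φ₂ sin²(Δλ/2) = 0.136456
c = 2·arcsin(√a) = 0.756726 rad = 43.3572°
d = R·c = 6371.2 × 0.756726 = 4821.3 km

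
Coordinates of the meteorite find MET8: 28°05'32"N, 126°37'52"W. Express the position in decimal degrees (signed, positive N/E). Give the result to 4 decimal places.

+28.0922°, -126.6311°

lat: 28.0922° N → +28.0922°
lon: 126.6311° W → -126.6311°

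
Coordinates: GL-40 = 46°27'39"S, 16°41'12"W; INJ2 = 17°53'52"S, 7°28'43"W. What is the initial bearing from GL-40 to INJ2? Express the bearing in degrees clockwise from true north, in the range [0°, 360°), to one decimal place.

18.0°

GL-40: φ = -46.46083°, λ = -16.68667°
INJ2: φ = -17.89778°, λ = -7.47861°
Δλ = 9.2081°
y = sin Δλ · cos φ₂ = 0.152276
x = cos φ₁ sin φ₂ − sin φ₁ cos φ₂ cos Δλ = 0.469236
θ = atan2(y, x) = 17.9792° → 17.9792° (mod 360°)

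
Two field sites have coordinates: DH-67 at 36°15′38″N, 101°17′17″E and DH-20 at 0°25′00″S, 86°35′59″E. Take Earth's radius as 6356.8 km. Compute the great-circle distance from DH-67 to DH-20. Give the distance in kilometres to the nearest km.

4342 km

DH-67: φ = +36.26056°, λ = +101.28806°
DH-20: φ = -0.41667°, λ = +86.59972°
Δφ = -36.6772°,  Δλ = -14.6883°
a = sin²(Δφ/2) + cos φ₁ cos φ₂ sin²(Δλ/2) = 0.112169
c = 2·arcsin(√a) = 0.683032 rad = 39.1349°
d = R·c = 6356.8 × 0.683032 = 4341.9 km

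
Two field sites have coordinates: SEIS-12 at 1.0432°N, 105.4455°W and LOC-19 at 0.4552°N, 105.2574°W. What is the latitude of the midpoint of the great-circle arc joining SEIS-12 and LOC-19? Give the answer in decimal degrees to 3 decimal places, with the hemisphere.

Bx = cos φ₂ cos Δλ = 0.999963,  By = cos φ₂ sin Δλ = 0.003283
φₘ = atan2(sin φ₁ + sin φ₂, √((cos φ₁ + Bx)² + By²)) = 0.74920°
λₘ = λ₁ + atan2(By, cos φ₁ + Bx) = -105.35144°

0.749°N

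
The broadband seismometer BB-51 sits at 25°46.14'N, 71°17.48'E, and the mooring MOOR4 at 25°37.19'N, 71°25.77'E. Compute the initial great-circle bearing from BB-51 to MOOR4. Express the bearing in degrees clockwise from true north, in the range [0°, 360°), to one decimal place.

140.1°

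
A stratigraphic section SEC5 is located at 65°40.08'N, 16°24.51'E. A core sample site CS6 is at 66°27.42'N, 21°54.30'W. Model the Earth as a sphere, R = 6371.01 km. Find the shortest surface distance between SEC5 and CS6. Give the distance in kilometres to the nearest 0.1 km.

1703.6 km

SEC5: φ = +65.66800°, λ = +16.40850°
CS6: φ = +66.45700°, λ = -21.90500°
Δφ = 0.7890°,  Δλ = -38.3135°
a = sin²(Δφ/2) + cos φ₁ cos φ₂ sin²(Δλ/2) = 0.017770
c = 2·arcsin(√a) = 0.267404 rad = 15.3211°
d = R·c = 6371.01 × 0.267404 = 1703.6 km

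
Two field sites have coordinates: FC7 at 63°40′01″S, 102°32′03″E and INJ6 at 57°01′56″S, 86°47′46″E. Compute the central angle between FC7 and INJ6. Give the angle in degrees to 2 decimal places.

FC7: φ = -63.66694°, λ = +102.53417°
INJ6: φ = -57.03222°, λ = +86.79611°
Δφ = 6.6347°,  Δλ = -15.7381°
a = sin²(Δφ/2) + cos φ₁ cos φ₂ sin²(Δλ/2) = 0.007873
c = 2·arcsin(√a) = 0.177695 rad = 10.1812°

10.18°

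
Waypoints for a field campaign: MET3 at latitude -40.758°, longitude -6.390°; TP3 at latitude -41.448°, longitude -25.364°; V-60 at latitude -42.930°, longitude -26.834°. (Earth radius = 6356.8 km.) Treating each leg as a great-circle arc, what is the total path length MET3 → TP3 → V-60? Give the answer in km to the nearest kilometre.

MET3→TP3: c = 0.249328 rad, d = 1584.93 km
TP3→V-60: c = 0.032099 rad, d = 204.04 km
Total = 1584.93 + 204.04 = 1788.97 km

1789 km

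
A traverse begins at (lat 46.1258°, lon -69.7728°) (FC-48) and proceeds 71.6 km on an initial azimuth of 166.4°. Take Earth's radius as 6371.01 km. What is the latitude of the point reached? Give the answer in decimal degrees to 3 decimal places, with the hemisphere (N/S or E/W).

45.500°N

δ = d/R = 71.6/6371.01 = 0.011238 rad
φ₂ = arcsin(sin φ₁ cos δ + cos φ₁ sin δ cos θ)
   = arcsin(0.72086·0.99994 + 0.69308·0.01124·-0.97196) = 45.49974°
λ₂ = λ₁ + atan2(sin θ sin δ cos φ₁, cos δ − sin φ₁ sin φ₂) = -69.55678°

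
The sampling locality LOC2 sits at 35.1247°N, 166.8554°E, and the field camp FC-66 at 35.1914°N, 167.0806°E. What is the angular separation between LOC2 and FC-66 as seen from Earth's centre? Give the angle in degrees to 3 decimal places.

Δφ = 0.0667°,  Δλ = 0.2252°
a = sin²(Δφ/2) + cos φ₁ cos φ₂ sin²(Δλ/2) = 0.000003
c = 2·arcsin(√a) = 0.003418 rad = 0.1958°

0.196°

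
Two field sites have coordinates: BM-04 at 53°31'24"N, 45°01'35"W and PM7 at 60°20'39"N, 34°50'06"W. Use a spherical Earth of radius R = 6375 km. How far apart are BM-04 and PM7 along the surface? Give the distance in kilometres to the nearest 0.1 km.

976.9 km

BM-04: φ = +53.52333°, λ = -45.02639°
PM7: φ = +60.34417°, λ = -34.83500°
Δφ = 6.8208°,  Δλ = 10.1914°
a = sin²(Δφ/2) + cos φ₁ cos φ₂ sin²(Δλ/2) = 0.005859
c = 2·arcsin(√a) = 0.153242 rad = 8.7801°
d = R·c = 6375 × 0.153242 = 976.9 km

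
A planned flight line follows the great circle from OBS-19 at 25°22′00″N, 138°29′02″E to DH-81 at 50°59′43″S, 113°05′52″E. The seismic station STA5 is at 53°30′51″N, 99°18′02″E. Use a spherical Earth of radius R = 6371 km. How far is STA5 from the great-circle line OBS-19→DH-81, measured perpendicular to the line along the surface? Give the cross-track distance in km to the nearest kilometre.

OBS-19: φ = +25.36667°, λ = +138.48389°
DH-81: φ = -50.99528°, λ = +113.09778°
STA5: φ = +53.51417°, λ = +99.30056°
δ₁₃ = central angle OBS-19→STA5 = 0.706076 rad  (haversine)
θ₁₃ = bearing OBS-19→STA5 = 324.620°,  θ₁₂ = bearing OBS-19→DH-81 = 195.923°
dₓₜ = R·arcsin(sin δ₁₃ · sin(θ₁₃ − θ₁₂)) = 6371·arcsin(0.64885·sin(128.696°)) = 3383.107 km
|dₓₜ| = 3383.107 km

3383 km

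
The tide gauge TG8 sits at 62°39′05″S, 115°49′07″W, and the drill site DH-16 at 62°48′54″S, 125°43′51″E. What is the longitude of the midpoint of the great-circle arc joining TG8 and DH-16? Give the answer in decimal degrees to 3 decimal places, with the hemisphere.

174.777°W

TG8: φ = -62.65139°, λ = -115.81861°
DH-16: φ = -62.81500°, λ = +125.73083°
Bx = cos φ₂ cos Δλ = -0.217651,  By = cos φ₂ sin Δλ = -0.401689
φₘ = atan2(sin φ₁ + sin φ₂, √((cos φ₁ + Bx)² + By²)) = -75.22648°
λₘ = λ₁ + atan2(By, cos φ₁ + Bx) = -174.77737°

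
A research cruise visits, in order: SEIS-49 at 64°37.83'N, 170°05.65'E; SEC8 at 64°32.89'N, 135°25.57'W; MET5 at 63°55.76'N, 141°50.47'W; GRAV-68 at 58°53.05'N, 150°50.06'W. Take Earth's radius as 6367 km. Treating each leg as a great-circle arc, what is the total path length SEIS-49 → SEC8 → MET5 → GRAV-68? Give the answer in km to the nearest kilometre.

3570 km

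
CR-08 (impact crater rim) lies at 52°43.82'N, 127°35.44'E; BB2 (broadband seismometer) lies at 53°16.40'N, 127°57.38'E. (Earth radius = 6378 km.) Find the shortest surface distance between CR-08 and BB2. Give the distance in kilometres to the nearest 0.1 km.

CR-08: φ = +52.73033°, λ = +127.59067°
BB2: φ = +53.27333°, λ = +127.95633°
Δφ = 0.5430°,  Δλ = 0.3657°
a = sin²(Δφ/2) + cos φ₁ cos φ₂ sin²(Δλ/2) = 0.000026
c = 2·arcsin(√a) = 0.010226 rad = 0.5859°
d = R·c = 6378 × 0.010226 = 65.2 km

65.2 km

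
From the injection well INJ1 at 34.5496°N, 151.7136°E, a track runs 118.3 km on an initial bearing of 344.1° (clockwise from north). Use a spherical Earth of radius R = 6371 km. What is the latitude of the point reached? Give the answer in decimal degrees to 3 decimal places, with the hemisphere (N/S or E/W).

35.572°N

δ = d/R = 118.3/6371 = 0.018569 rad
φ₂ = arcsin(sin φ₁ cos δ + cos φ₁ sin δ cos θ)
   = arcsin(0.56712·0.99983 + 0.82364·0.01857·0.96174) = 35.57227°
λ₂ = λ₁ + atan2(sin θ sin δ cos φ₁, cos δ − sin φ₁ sin φ₂) = 151.35528°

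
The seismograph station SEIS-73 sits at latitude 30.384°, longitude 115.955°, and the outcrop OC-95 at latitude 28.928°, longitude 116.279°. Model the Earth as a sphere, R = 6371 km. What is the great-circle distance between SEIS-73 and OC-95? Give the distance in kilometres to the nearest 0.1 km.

Δφ = -1.4560°,  Δλ = 0.3240°
a = sin²(Δφ/2) + cos φ₁ cos φ₂ sin²(Δλ/2) = 0.000167
c = 2·arcsin(√a) = 0.025883 rad = 1.4830°
d = R·c = 6371 × 0.025883 = 164.9 km

164.9 km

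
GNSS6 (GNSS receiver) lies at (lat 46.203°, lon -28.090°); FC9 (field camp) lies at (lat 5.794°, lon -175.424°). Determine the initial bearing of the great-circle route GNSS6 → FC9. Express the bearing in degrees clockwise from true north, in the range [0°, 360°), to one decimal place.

321.5°

Δλ = -147.3340°
y = sin Δλ · cos φ₂ = -0.536983
x = cos φ₁ sin φ₂ − sin φ₁ cos φ₂ cos Δλ = 0.674396
θ = atan2(y, x) = -38.5283° → 321.4717° (mod 360°)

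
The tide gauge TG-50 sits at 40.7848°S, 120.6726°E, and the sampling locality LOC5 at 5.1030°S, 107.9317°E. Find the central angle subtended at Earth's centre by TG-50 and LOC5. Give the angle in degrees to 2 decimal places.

Δφ = 35.6818°,  Δλ = -12.7409°
a = sin²(Δφ/2) + cos φ₁ cos φ₂ sin²(Δλ/2) = 0.103150
c = 2·arcsin(√a) = 0.653930 rad = 37.4674°

37.47°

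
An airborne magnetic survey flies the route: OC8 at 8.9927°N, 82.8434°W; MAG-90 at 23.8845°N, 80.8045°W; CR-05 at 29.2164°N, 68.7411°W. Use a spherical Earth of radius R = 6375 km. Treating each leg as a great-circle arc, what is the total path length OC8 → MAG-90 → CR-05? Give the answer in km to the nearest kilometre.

3009 km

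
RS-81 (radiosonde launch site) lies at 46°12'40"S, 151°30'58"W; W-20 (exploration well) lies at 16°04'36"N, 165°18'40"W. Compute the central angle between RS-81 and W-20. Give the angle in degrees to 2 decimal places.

RS-81: φ = -46.21111°, λ = -151.51611°
W-20: φ = +16.07667°, λ = -165.31111°
Δφ = 62.2878°,  Δλ = -13.7950°
a = sin²(Δφ/2) + cos φ₁ cos φ₂ sin²(Δλ/2) = 0.277075
c = 2·arcsin(√a) = 1.108672 rad = 63.5222°

63.52°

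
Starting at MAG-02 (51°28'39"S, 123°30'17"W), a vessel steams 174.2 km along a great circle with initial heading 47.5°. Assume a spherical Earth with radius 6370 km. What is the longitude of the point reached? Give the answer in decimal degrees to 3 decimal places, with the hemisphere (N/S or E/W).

121.692°W

MAG-02: φ = -51.47750°, λ = -123.50472°
δ = d/R = 174.2/6370 = 0.027347 rad
φ₂ = arcsin(sin φ₁ cos δ + cos φ₁ sin δ cos θ)
   = arcsin(-0.78236·0.99963 + 0.62282·0.02734·0.67559) = -50.40472°
λ₂ = λ₁ + atan2(sin θ sin δ cos φ₁, cos δ − sin φ₁ sin φ₂) = -121.69215°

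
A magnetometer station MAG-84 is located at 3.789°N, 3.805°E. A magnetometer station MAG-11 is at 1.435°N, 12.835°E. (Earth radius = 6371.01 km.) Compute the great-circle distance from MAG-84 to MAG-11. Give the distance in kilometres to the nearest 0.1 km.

Δφ = -2.3540°,  Δλ = 9.0300°
a = sin²(Δφ/2) + cos φ₁ cos φ₂ sin²(Δλ/2) = 0.006603
c = 2·arcsin(√a) = 0.162701 rad = 9.3221°
d = R·c = 6371.01 × 0.162701 = 1036.6 km

1036.6 km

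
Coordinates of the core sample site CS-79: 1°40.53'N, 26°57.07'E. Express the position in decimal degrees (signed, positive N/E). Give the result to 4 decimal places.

+1.6755°, +26.9512°

lat: 1.6755° N → +1.6755°
lon: 26.9512° E → +26.9512°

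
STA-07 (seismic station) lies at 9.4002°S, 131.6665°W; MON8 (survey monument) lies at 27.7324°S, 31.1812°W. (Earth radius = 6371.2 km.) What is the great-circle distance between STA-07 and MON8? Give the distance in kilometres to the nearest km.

Δφ = -18.3322°,  Δλ = 100.4853°
a = sin²(Δφ/2) + cos φ₁ cos φ₂ sin²(Δλ/2) = 0.541456
c = 2·arcsin(√a) = 1.653803 rad = 94.7560°
d = R·c = 6371.2 × 1.653803 = 10536.7 km

10537 km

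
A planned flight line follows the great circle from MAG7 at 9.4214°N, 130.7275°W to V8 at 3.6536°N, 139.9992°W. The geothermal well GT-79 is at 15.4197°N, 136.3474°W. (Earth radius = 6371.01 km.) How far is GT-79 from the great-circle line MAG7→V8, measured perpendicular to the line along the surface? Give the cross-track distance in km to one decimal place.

888.8 km

δ₁₃ = central angle MAG7→GT-79 = 0.141865 rad  (haversine)
θ₁₃ = bearing MAG7→GT-79 = 318.112°,  θ₁₂ = bearing MAG7→V8 = 238.544°
dₓₜ = R·arcsin(sin δ₁₃ · sin(θ₁₃ − θ₁₂)) = 6371.01·arcsin(0.14139·sin(79.568°)) = 888.788 km
|dₓₜ| = 888.788 km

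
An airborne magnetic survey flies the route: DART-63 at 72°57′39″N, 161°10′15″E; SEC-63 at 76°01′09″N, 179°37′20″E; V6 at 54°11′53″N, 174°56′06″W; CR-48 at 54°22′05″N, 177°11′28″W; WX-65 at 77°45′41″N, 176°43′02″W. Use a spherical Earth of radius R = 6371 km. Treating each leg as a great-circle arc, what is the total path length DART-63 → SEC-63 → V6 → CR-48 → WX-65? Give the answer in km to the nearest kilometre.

5828 km

DART-63: φ = +72.96083°, λ = +161.17083°
SEC-63: φ = +76.01917°, λ = +179.62222°
V6: φ = +54.19806°, λ = -174.93500°
CR-48: φ = +54.36806°, λ = -177.19111°
WX-65: φ = +77.76139°, λ = -176.71722°
DART-63→SEC-63: c = 0.100677 rad, d = 641.41 km
SEC-63→V6: c = 0.382561 rad, d = 2437.30 km
V6→CR-48: c = 0.023177 rad, d = 147.66 km
CR-48→WX-65: c = 0.408301 rad, d = 2601.29 km
Total = 641.41 + 2437.30 + 147.66 + 2601.29 = 5827.65 km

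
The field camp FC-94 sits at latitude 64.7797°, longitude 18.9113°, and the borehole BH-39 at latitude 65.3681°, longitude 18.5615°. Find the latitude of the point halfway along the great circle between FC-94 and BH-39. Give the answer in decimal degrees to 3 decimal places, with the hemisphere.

65.074°N

Bx = cos φ₂ cos Δλ = 0.416779,  By = cos φ₂ sin Δλ = -0.002545
φₘ = atan2(sin φ₁ + sin φ₂, √((cos φ₁ + Bx)² + By²)) = 65.07400°
λₘ = λ₁ + atan2(By, cos φ₁ + Bx) = 18.73833°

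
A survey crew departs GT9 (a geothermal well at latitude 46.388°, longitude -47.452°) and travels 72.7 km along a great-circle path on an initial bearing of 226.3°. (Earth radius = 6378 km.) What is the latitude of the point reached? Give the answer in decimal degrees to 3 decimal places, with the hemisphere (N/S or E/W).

45.935°N

δ = d/R = 72.7/6378 = 0.011399 rad
φ₂ = arcsin(sin φ₁ cos δ + cos φ₁ sin δ cos θ)
   = arcsin(0.72403·0.99994 + 0.68977·0.01140·-0.69088) = 45.93477°
λ₂ = λ₁ + atan2(sin θ sin δ cos φ₁, cos δ − sin φ₁ sin φ₂) = -48.13091°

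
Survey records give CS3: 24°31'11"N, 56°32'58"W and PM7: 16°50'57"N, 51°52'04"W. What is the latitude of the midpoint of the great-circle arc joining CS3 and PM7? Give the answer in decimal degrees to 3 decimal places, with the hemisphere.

CS3: φ = +24.51972°, λ = -56.54944°
PM7: φ = +16.84917°, λ = -51.86778°
Bx = cos φ₂ cos Δλ = 0.953878,  By = cos φ₂ sin Δλ = 0.078116
φₘ = atan2(sin φ₁ + sin φ₂, √((cos φ₁ + Bx)² + By²)) = 20.70025°
λₘ = λ₁ + atan2(By, cos φ₁ + Bx) = -54.14933°

20.700°N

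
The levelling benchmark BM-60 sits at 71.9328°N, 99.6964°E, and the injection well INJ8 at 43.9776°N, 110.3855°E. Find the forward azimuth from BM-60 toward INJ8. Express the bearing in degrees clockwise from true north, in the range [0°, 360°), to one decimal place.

Δλ = 10.6891°
y = sin Δλ · cos φ₂ = 0.133473
x = cos φ₁ sin φ₂ − sin φ₁ cos φ₂ cos Δλ = -0.456910
θ = atan2(y, x) = 163.7158° → 163.7158° (mod 360°)

163.7°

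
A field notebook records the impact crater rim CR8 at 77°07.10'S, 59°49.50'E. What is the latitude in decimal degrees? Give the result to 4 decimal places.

77° + 7.10′/60 = 77 + 0.11833 = 77.1183°

77.1183°S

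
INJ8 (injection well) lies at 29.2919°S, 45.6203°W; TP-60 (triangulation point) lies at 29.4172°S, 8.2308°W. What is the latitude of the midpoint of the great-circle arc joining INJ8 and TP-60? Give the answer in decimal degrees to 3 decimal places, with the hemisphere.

30.700°S

Bx = cos φ₂ cos Δλ = 0.692085,  By = cos φ₂ sin Δλ = 0.528938
φₘ = atan2(sin φ₁ + sin φ₂, √((cos φ₁ + Bx)² + By²)) = -30.69985°
λₘ = λ₁ + atan2(By, cos φ₁ + Bx) = -26.93747°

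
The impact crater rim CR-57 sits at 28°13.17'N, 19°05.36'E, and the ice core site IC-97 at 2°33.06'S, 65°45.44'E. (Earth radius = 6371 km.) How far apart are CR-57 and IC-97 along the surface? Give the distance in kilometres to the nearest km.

CR-57: φ = +28.21950°, λ = +19.08933°
IC-97: φ = -2.55100°, λ = +65.75733°
Δφ = -30.7705°,  Δλ = 46.6680°
a = sin²(Δφ/2) + cos φ₁ cos φ₂ sin²(Δλ/2) = 0.208492
c = 2·arcsin(√a) = 0.948360 rad = 54.3370°
d = R·c = 6371 × 0.948360 = 6042.0 km

6042 km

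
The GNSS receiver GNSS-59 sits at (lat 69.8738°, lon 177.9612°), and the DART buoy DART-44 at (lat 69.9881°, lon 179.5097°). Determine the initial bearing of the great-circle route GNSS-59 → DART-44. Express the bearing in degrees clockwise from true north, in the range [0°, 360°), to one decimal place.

77.1°

Δλ = 1.5485°
y = sin Δλ · cos φ₂ = 0.009248
x = cos φ₁ sin φ₂ − sin φ₁ cos φ₂ cos Δλ = 0.002112
θ = atan2(y, x) = 77.1339° → 77.1339° (mod 360°)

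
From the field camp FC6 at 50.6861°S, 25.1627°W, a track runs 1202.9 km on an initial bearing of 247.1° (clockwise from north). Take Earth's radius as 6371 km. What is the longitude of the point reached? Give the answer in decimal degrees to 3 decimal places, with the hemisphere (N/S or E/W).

δ = d/R = 1202.9/6371 = 0.188809 rad
φ₂ = arcsin(sin φ₁ cos δ + cos φ₁ sin δ cos θ)
   = arcsin(-0.77369·0.98223 + 0.63357·0.18769·-0.38912) = -53.72719°
λ₂ = λ₁ + atan2(sin θ sin δ cos φ₁, cos δ − sin φ₁ sin φ₂) = -42.15462°

42.155°W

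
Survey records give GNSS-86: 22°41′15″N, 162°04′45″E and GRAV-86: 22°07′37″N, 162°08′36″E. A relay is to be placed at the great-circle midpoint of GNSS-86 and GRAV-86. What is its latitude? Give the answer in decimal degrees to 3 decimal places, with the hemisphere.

22.407°N

GNSS-86: φ = +22.68750°, λ = +162.07917°
GRAV-86: φ = +22.12694°, λ = +162.14333°
Bx = cos φ₂ cos Δλ = 0.926351,  By = cos φ₂ sin Δλ = 0.001037
φₘ = atan2(sin φ₁ + sin φ₂, √((cos φ₁ + Bx)² + By²)) = 22.40723°
λₘ = λ₁ + atan2(By, cos φ₁ + Bx) = 162.11131°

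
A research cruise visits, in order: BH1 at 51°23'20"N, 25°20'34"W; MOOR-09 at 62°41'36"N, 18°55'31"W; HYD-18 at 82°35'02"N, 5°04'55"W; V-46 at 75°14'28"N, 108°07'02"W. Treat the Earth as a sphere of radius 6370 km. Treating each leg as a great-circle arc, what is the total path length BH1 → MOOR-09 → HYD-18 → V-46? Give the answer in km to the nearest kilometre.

5549 km

BH1: φ = +51.38889°, λ = -25.34278°
MOOR-09: φ = +62.69333°, λ = -18.92528°
HYD-18: φ = +82.58389°, λ = -5.08194°
V-46: φ = +75.24111°, λ = -108.11722°
BH1→MOOR-09: c = 0.206251 rad, d = 1313.82 km
MOOR-09→HYD-18: c = 0.352176 rad, d = 2243.36 km
HYD-18→V-46: c = 0.312718 rad, d = 1992.02 km
Total = 1313.82 + 2243.36 + 1992.02 = 5549.20 km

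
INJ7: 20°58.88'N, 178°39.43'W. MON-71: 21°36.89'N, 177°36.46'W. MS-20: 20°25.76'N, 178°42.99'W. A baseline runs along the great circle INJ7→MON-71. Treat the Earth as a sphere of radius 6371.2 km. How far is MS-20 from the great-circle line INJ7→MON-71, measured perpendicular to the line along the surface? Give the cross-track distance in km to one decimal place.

INJ7: φ = +20.98133°, λ = -178.65717°
MON-71: φ = +21.61483°, λ = -177.60767°
MS-20: φ = +20.42933°, λ = -178.71650°
δ₁₃ = central angle INJ7→MS-20 = 0.009683 rad  (haversine)
θ₁₃ = bearing INJ7→MS-20 = 185.752°,  θ₁₂ = bearing INJ7→MON-71 = 56.872°
dₓₜ = R·arcsin(sin δ₁₃ · sin(θ₁₃ − θ₁₂)) = 6371.2·arcsin(0.00968·sin(128.880°)) = 48.024 km
|dₓₜ| = 48.024 km

48.0 km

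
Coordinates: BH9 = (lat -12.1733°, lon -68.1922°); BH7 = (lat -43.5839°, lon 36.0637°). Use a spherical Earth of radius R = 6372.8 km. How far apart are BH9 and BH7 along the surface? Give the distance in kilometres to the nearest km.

Δφ = -31.4106°,  Δλ = 104.2559°
a = sin²(Δφ/2) + cos φ₁ cos φ₂ sin²(Δλ/2) = 0.514495
c = 2·arcsin(√a) = 1.599790 rad = 91.6612°
d = R·c = 6372.8 × 1.599790 = 10195.1 km

10195 km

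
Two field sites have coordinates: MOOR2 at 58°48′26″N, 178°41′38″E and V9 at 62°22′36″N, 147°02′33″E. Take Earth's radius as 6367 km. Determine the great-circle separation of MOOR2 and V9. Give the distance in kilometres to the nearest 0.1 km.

MOOR2: φ = +58.80722°, λ = +178.69389°
V9: φ = +62.37667°, λ = +147.04250°
Δφ = 3.5694°,  Δλ = -31.6514°
a = sin²(Δφ/2) + cos φ₁ cos φ₂ sin²(Δλ/2) = 0.018829
c = 2·arcsin(√a) = 0.275309 rad = 15.7740°
d = R·c = 6367 × 0.275309 = 1752.9 km

1752.9 km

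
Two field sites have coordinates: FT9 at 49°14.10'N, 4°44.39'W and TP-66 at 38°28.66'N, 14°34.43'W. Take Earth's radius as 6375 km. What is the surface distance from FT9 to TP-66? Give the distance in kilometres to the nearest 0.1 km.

1430.9 km

FT9: φ = +49.23500°, λ = -4.73983°
TP-66: φ = +38.47767°, λ = -14.57383°
Δφ = -10.7573°,  Δλ = -9.8340°
a = sin²(Δφ/2) + cos φ₁ cos φ₂ sin²(Δλ/2) = 0.012542
c = 2·arcsin(√a) = 0.224454 rad = 12.8603°
d = R·c = 6375 × 0.224454 = 1430.9 km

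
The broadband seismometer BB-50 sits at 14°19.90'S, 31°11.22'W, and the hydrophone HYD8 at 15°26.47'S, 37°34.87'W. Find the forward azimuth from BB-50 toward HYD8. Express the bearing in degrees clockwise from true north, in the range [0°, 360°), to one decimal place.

259.0°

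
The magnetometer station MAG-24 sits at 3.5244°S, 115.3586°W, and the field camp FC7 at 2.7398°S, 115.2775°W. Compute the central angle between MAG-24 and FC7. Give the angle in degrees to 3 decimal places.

Δφ = 0.7846°,  Δλ = 0.0811°
a = sin²(Δφ/2) + cos φ₁ cos φ₂ sin²(Δλ/2) = 0.000047
c = 2·arcsin(√a) = 0.013767 rad = 0.7888°

0.789°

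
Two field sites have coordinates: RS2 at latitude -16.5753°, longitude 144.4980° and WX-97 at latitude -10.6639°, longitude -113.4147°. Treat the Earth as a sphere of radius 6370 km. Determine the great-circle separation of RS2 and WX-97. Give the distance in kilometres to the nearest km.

10929 km

Δφ = 5.9114°,  Δλ = 102.0873°
a = sin²(Δφ/2) + cos φ₁ cos φ₂ sin²(Δλ/2) = 0.572222
c = 2·arcsin(√a) = 1.715748 rad = 98.3051°
d = R·c = 6370 × 1.715748 = 10929.3 km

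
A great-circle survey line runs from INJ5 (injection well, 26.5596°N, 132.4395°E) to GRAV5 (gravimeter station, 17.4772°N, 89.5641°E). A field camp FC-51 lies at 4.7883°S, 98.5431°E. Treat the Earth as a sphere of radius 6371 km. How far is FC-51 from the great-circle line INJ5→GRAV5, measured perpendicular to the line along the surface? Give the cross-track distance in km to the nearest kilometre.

2663 km

δ₁₃ = central angle INJ5→FC-51 = 0.791840 rad  (haversine)
θ₁₃ = bearing INJ5→FC-51 = 231.346°,  θ₁₂ = bearing INJ5→GRAV5 = 266.129°
dₓₜ = R·arcsin(sin δ₁₃ · sin(θ₁₃ − θ₁₂)) = 6371·arcsin(0.71165·sin(-34.783°)) = -2663.380 km
|dₓₜ| = 2663.380 km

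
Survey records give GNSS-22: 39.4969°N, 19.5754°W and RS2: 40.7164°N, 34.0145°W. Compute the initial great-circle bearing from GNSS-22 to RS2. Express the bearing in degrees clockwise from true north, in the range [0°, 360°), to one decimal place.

Δλ = -14.4391°
y = sin Δλ · cos φ₂ = -0.188995
x = cos φ₁ sin φ₂ − sin φ₁ cos φ₂ cos Δλ = 0.036510
θ = atan2(y, x) = -79.0663° → 280.9337° (mod 360°)

280.9°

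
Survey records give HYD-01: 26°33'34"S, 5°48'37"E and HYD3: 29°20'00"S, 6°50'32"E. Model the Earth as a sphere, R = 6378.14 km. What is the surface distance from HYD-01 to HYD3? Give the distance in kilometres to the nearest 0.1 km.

325.0 km

HYD-01: φ = -26.55944°, λ = +5.81028°
HYD3: φ = -29.33333°, λ = +6.84222°
Δφ = -2.7739°,  Δλ = 1.0319°
a = sin²(Δφ/2) + cos φ₁ cos φ₂ sin²(Δλ/2) = 0.000649
c = 2·arcsin(√a) = 0.050960 rad = 2.9198°
d = R·c = 6378.14 × 0.050960 = 325.0 km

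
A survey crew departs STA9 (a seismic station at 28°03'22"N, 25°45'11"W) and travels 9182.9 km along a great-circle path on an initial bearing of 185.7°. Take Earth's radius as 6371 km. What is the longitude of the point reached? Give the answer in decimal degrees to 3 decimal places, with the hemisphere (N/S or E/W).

35.423°W

STA9: φ = +28.05611°, λ = -25.75306°
δ = d/R = 9182.9/6371 = 1.441359 rad
φ₂ = arcsin(sin φ₁ cos δ + cos φ₁ sin δ cos θ)
   = arcsin(0.47034·0.12908 + 0.88249·0.99163·-0.99506) = -54.10269°
λ₂ = λ₁ + atan2(sin θ sin δ cos φ₁, cos δ − sin φ₁ sin φ₂) = -35.42310°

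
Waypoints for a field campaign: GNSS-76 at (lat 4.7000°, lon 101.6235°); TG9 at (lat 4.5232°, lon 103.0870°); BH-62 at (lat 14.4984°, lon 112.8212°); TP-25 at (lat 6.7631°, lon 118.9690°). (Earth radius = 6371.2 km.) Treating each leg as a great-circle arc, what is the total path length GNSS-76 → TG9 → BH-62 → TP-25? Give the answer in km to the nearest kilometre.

2793 km

GNSS-76→TG9: c = 0.025646 rad, d = 163.40 km
TG9→BH-62: c = 0.241470 rad, d = 1538.46 km
BH-62→TP-25: c = 0.171257 rad, d = 1091.11 km
Total = 163.40 + 1538.46 + 1091.11 = 2792.97 km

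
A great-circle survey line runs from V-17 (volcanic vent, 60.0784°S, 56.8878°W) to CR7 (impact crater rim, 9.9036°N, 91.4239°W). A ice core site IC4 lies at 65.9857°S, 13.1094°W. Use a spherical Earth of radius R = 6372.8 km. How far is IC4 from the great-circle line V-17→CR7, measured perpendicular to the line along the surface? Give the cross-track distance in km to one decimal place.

δ₁₃ = central angle V-17→IC4 = 0.353231 rad  (haversine)
θ₁₃ = bearing V-17→IC4 = 125.517°,  θ₁₂ = bearing V-17→CR7 = 324.712°
dₓₜ = R·arcsin(sin δ₁₃ · sin(θ₁₃ − θ₁₂)) = 6372.8·arcsin(0.34593·sin(-199.195°)) = 726.388 km
|dₓₜ| = 726.388 km

726.4 km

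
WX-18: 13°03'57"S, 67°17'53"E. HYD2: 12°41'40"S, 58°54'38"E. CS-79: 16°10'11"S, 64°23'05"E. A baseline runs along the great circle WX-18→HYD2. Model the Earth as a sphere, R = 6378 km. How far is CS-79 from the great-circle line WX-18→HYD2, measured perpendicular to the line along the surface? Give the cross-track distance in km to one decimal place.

356.2 km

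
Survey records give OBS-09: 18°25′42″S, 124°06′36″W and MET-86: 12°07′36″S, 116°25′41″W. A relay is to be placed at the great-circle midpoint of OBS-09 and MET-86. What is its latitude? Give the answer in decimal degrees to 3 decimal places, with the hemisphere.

OBS-09: φ = -18.42833°, λ = -124.11000°
MET-86: φ = -12.12667°, λ = -116.42806°
Bx = cos φ₂ cos Δλ = 0.968911,  By = cos φ₂ sin Δλ = 0.130691
φₘ = atan2(sin φ₁ + sin φ₂, √((cos φ₁ + Bx)² + By²)) = -15.31027°
λₘ = λ₁ + atan2(By, cos φ₁ + Bx) = -120.21119°

15.310°S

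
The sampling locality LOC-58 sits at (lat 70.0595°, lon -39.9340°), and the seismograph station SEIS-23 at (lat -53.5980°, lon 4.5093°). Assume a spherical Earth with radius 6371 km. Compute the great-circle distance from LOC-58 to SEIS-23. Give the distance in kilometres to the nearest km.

Δφ = -123.6575°,  Δλ = 44.4433°
a = sin²(Δφ/2) + cos φ₁ cos φ₂ sin²(Δλ/2) = 0.806061
c = 2·arcsin(√a) = 2.229538 rad = 127.7431°
d = R·c = 6371 × 2.229538 = 14204.4 km

14204 km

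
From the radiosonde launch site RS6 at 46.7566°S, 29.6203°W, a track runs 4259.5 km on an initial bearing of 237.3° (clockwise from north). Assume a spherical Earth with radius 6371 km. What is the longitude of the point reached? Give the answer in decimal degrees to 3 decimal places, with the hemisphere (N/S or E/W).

90.242°W

δ = d/R = 4259.5/6371 = 0.668576 rad
φ₂ = arcsin(sin φ₁ cos δ + cos φ₁ sin δ cos θ)
   = arcsin(-0.72845·0.78470 + 0.68510·0.61987·-0.54024) = -53.22983°
λ₂ = λ₁ + atan2(sin θ sin δ cos φ₁, cos δ − sin φ₁ sin φ₂) = -90.24225°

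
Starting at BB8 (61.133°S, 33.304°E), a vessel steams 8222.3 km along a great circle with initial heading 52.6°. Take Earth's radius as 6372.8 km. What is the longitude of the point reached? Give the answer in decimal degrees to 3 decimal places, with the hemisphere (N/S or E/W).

83.117°E

δ = d/R = 8222.3/6372.8 = 1.290218 rad
φ₂ = arcsin(sin φ₁ cos δ + cos φ₁ sin δ cos θ)
   = arcsin(-0.87574·0.27691 + 0.48278·0.96090·0.60738) = 2.24989°
λ₂ = λ₁ + atan2(sin θ sin δ cos φ₁, cos δ − sin φ₁ sin φ₂) = 83.11663°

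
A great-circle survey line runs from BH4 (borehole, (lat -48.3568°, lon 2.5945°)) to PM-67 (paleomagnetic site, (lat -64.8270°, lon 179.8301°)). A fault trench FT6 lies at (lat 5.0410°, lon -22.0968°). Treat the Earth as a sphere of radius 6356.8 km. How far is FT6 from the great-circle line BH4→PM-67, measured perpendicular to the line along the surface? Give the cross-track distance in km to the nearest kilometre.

δ₁₃ = central angle BH4→FT6 = 1.005415 rad  (haversine)
θ₁₃ = bearing BH4→FT6 = 330.475°,  θ₁₂ = bearing BH4→PM-67 = 178.721°
dₓₜ = R·arcsin(sin δ₁₃ · sin(θ₁₃ − θ₁₂)) = 6356.8·arcsin(0.84438·sin(151.754°)) = 2613.229 km
|dₓₜ| = 2613.229 km

2613 km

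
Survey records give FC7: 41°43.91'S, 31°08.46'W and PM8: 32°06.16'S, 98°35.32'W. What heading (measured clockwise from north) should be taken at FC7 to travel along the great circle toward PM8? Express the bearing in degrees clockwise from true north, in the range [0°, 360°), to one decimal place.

257.0°

FC7: φ = -41.73183°, λ = -31.14100°
PM8: φ = -32.10267°, λ = -98.58867°
Δλ = -67.4477°
y = sin Δλ · cos φ₂ = -0.782319
x = cos φ₁ sin φ₂ − sin φ₁ cos φ₂ cos Δλ = -0.180337
θ = atan2(y, x) = -102.9809° → 257.0191° (mod 360°)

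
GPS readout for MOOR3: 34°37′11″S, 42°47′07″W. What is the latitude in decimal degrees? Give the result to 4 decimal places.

34° + 37′/60 + 11″/3600 = 34 + 0.61667 + 0.00306 = 34.6197°

34.6197°S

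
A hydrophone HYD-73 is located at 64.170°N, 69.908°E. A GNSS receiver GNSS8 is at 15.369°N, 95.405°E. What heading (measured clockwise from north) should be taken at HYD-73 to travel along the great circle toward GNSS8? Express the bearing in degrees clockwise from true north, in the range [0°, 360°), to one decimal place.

148.1°

Δλ = 25.4970°
y = sin Δλ · cos φ₂ = 0.415070
x = cos φ₁ sin φ₂ − sin φ₁ cos φ₂ cos Δλ = -0.667899
θ = atan2(y, x) = 148.1409° → 148.1409° (mod 360°)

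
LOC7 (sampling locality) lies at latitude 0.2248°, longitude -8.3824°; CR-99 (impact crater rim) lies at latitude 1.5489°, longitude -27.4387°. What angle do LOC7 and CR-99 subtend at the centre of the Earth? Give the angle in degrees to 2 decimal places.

Δφ = 1.3241°,  Δλ = -19.0563°
a = sin²(Δφ/2) + cos φ₁ cos φ₂ sin²(Δλ/2) = 0.027524
c = 2·arcsin(√a) = 0.333350 rad = 19.0995°

19.10°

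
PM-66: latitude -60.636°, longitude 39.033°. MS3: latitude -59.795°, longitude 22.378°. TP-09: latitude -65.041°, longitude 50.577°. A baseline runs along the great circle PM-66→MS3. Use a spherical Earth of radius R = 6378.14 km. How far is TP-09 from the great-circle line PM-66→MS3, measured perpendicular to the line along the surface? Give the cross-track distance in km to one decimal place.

551.7 km

δ₁₃ = central angle PM-66→TP-09 = 0.119567 rad  (haversine)
θ₁₃ = bearing PM-66→TP-09 = 134.932°,  θ₁₂ = bearing PM-66→MS3 = 268.524°
dₓₜ = R·arcsin(sin δ₁₃ · sin(θ₁₃ − θ₁₂)) = 6378.14·arcsin(0.11928·sin(-133.591°)) = -551.715 km
|dₓₜ| = 551.715 km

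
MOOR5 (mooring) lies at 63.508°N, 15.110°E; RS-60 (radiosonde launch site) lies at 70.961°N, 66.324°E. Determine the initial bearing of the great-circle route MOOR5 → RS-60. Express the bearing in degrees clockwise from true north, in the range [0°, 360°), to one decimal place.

46.8°

Δλ = 51.2140°
y = sin Δλ · cos φ₂ = 0.254279
x = cos φ₁ sin φ₂ − sin φ₁ cos φ₂ cos Δλ = 0.238785
θ = atan2(y, x) = 46.7999° → 46.7999° (mod 360°)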